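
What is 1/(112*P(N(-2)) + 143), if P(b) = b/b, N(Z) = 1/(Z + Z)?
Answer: 1/255 ≈ 0.0039216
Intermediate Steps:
N(Z) = 1/(2*Z)
P(b) = 1
1/(112*P(N(-2)) + 143) = 1/(112*1 + 143) = 1/(112 + 143) = 1/255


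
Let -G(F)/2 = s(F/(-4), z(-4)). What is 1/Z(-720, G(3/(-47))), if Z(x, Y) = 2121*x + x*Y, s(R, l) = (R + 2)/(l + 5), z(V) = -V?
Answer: -47/71759480 ≈ -6.5497e-7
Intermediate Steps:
s(R, l) = (2 + R)/(5 + l)
G(F) = -4/9 + F/18 (G(F) = -2*(2 + F/(-4))/(5 - 1*(-4)) = -2*(2 + F*(-1/4))/(5 + 4) = -2*(2 - F/4)/9 = -2*(2/9 - F/36) = -4/9 + F/18)
Z(x, Y) = 2121*x + Y*x
1/Z(-720, G(3/(-47))) = 1/(-720*(2121 + (-4/9 + (3/(-47))/18))) = 1/(-720*(2121 + (-4/9 + (3*(-1/47))/18))) = 1/(-720*(2121 + (-4/9 + (1/18)*(-3/47)))) = 1/(-720*(2121 + (-4/9 - 1/282))) = 1/(-720*(2121 - 379/846)) = 1/(-720*1793987/846) = 1/(-71759480/47) = -47/71759480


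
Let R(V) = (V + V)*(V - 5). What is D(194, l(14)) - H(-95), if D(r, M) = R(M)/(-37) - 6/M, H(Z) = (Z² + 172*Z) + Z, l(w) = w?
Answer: 1917315/259 ≈ 7402.8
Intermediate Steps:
R(V) = 2*V*(-5 + V) (R(V) = (2*V)*(-5 + V) = 2*V*(-5 + V))
H(Z) = Z² + 173*Z
D(r, M) = -6/M - 2*M*(-5 + M)/37 (D(r, M) = (2*M*(-5 + M))/(-37) - 6/M = (2*M*(-5 + M))*(-1/37) - 6/M = -2*M*(-5 + M)/37 - 6/M = -6/M - 2*M*(-5 + M)/37)
D(194, l(14)) - H(-95) = (2/37)*(-111 + 14²*(5 - 1*14))/14 - (-95)*(173 - 95) = (2/37)*(1/14)*(-111 + 196*(5 - 14)) - (-95)*78 = (2/37)*(1/14)*(-111 + 196*(-9)) - 1*(-7410) = (2/37)*(1/14)*(-111 - 1764) + 7410 = (2/37)*(1/14)*(-1875) + 7410 = -1875/259 + 7410 = 1917315/259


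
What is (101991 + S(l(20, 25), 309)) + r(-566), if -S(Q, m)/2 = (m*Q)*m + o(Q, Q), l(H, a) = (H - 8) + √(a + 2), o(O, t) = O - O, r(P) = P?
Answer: -2190119 - 572886*√3 ≈ -3.1824e+6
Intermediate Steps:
o(O, t) = 0
l(H, a) = -8 + H + √(2 + a) (l(H, a) = (-8 + H) + √(2 + a) = -8 + H + √(2 + a))
S(Q, m) = -2*Q*m² (S(Q, m) = -2*((m*Q)*m + 0) = -2*((Q*m)*m + 0) = -2*(Q*m² + 0) = -2*Q*m²)
(101991 + S(l(20, 25), 309)) + r(-566) = (101991 - 2*(-8 + 20 + √(2 + 25))*309²) - 566 = (101991 - 2*(-8 + 20 + √27)*95481) - 566 = (101991 - 2*(-8 + 20 + 3*√3)*95481) - 566 = (101991 - 2*(12 + 3*√3)*95481) - 566 = (101991 + (-2291544 - 572886*√3)) - 566 = (-2189553 - 572886*√3) - 566 = -2190119 - 572886*√3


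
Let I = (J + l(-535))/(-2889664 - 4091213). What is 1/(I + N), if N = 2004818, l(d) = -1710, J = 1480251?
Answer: 2326959/4665128795615 ≈ 4.9880e-7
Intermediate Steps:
I = -492847/2326959 (I = (1480251 - 1710)/(-2889664 - 4091213) = 1478541/(-6980877) = 1478541*(-1/6980877) = -492847/2326959 ≈ -0.21180)
1/(I + N) = 1/(-492847/2326959 + 2004818) = 1/(4665128795615/2326959) = 2326959/4665128795615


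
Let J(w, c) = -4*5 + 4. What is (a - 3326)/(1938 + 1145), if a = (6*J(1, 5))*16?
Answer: -4862/3083 ≈ -1.5770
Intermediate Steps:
J(w, c) = -16 (J(w, c) = -20 + 4 = -16)
a = -1536 (a = (6*(-16))*16 = -96*16 = -1536)
(a - 3326)/(1938 + 1145) = (-1536 - 3326)/(1938 + 1145) = -4862/3083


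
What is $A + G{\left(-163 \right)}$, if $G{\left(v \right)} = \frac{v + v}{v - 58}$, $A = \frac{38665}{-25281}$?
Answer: $- \frac{303359}{5587101} \approx -0.054296$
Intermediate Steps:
$A = - \frac{38665}{25281}$ ($A = 38665 \left(- \frac{1}{25281}\right) = - \frac{38665}{25281} \approx -1.5294$)
$G{\left(v \right)} = \frac{2 v}{-58 + v}$
$A + G{\left(-163 \right)} = - \frac{38665}{25281} + 2 \left(-163\right) \frac{1}{-58 - 163} = - \frac{38665}{25281} + 2 \left(-163\right) \frac{1}{-221} = - \frac{38665}{25281} + 2 \left(-163\right) \left(- \frac{1}{221}\right) = - \frac{38665}{25281} + \frac{326}{221} = - \frac{303359}{5587101}$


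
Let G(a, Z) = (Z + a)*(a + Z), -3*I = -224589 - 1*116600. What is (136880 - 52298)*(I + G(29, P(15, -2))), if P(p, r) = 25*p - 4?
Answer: 23152602666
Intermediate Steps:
I = 341189/3 (I = -(-224589 - 1*116600)/3 = -(-224589 - 116600)/3 = -⅓*(-341189) = 341189/3 ≈ 1.1373e+5)
P(p, r) = -4 + 25*p
G(a, Z) = (Z + a)² (G(a, Z) = (Z + a)*(Z + a) = (Z + a)²)
(136880 - 52298)*(I + G(29, P(15, -2))) = (136880 - 52298)*(341189/3 + ((-4 + 25*15) + 29)²) = 84582*(341189/3 + ((-4 + 375) + 29)²) = 84582*(341189/3 + (371 + 29)²) = 84582*(341189/3 + 400²) = 84582*(341189/3 + 160000) = 84582*(821189/3) = 23152602666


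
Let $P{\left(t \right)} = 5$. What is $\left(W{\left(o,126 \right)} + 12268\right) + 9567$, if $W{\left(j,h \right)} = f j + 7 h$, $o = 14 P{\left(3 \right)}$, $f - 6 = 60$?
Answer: $27337$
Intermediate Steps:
$f = 66$ ($f = 6 + 60 = 66$)
$o = 70$ ($o = 14 \cdot 5 = 70$)
$W{\left(j,h \right)} = 7 h + 66 j$ ($W{\left(j,h \right)} = 66 j + 7 h = 7 h + 66 j$)
$\left(W{\left(o,126 \right)} + 12268\right) + 9567 = \left(\left(7 \cdot 126 + 66 \cdot 70\right) + 12268\right) + 9567 = \left(\left(882 + 4620\right) + 12268\right) + 9567 = \left(5502 + 12268\right) + 9567 = 17770 + 9567 = 27337$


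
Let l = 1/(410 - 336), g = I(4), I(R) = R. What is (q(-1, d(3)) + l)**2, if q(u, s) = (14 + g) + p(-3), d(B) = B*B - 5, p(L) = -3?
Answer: 1234321/5476 ≈ 225.41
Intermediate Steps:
g = 4
d(B) = -5 + B**2 (d(B) = B**2 - 5 = -5 + B**2)
q(u, s) = 15 (q(u, s) = (14 + 4) - 3 = 18 - 3 = 15)
l = 1/74 ≈ 0.013514
(q(-1, d(3)) + l)**2 = (15 + 1/74)**2 = (1111/74)**2 = 1234321/5476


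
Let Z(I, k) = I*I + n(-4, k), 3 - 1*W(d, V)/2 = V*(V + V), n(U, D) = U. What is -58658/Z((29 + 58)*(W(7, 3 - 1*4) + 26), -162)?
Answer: -29329/2967046 ≈ -0.0098849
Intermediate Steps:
W(d, V) = 6 - 4*V² (W(d, V) = 6 - 2*V*(V + V) = 6 - 2*V*2*V = 6 - 4*V²)
Z(I, k) = -4 + I² (Z(I, k) = I*I - 4 = I² - 4 = -4 + I²)
-58658/Z((29 + 58)*(W(7, 3 - 1*4) + 26), -162) = -58658/(-4 + ((29 + 58)*((6 - 4*(3 - 1*4)²) + 26))²) = -58658/(-4 + (87*((6 - 4*(3 - 4)²) + 26))²) = -58658/(-4 + (87*((6 - 4*(-1)²) + 26))²) = -58658/(-4 + (87*((6 - 4*1) + 26))²) = -58658/(-4 + (87*((6 - 4) + 26))²) = -58658/(-4 + (87*(2 + 26))²) = -58658/(-4 + (87*28)²) = -58658/(-4 + 2436²) = -58658/(-4 + 5934096) = -58658/5934092 = -58658*1/5934092 = -29329/2967046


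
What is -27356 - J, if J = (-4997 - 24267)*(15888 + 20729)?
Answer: 1071532532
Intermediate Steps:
J = -1071559888 (J = -29264*36617 = -1071559888)
-27356 - J = -27356 - 1*(-1071559888) = -27356 + 1071559888 = 1071532532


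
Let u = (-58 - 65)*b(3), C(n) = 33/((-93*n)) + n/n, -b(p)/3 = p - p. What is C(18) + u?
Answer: 547/558 ≈ 0.98029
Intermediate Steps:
b(p) = 0 (b(p) = -3*(p - p) = -3*0 = 0)
C(n) = 1 - 11/(31*n) (C(n) = 33*(-1/(93*n)) + 1 = -11/(31*n) + 1 = 1 - 11/(31*n))
u = 0 (u = (-58 - 65)*0 = -123*0 = 0)
C(18) + u = (-11/31 + 18)/18 + 0 = (1/18)*(547/31) + 0 = 547/558 + 0 = 547/558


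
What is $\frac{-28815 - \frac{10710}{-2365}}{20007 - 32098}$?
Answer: $\frac{13627353}{5719043} \approx 2.3828$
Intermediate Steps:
$\frac{-28815 - \frac{10710}{-2365}}{20007 - 32098} = \frac{-28815 - - \frac{2142}{473}}{-12091} = \left(-28815 + \frac{2142}{473}\right) \left(- \frac{1}{12091}\right) = \left(- \frac{13627353}{473}\right) \left(- \frac{1}{12091}\right) = \frac{13627353}{5719043}$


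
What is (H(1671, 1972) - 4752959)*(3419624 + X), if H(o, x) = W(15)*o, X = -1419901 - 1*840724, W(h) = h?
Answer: -5479624418106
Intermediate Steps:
X = -2260625 (X = -1419901 - 840724 = -2260625)
H(o, x) = 15*o
(H(1671, 1972) - 4752959)*(3419624 + X) = (15*1671 - 4752959)*(3419624 - 2260625) = (25065 - 4752959)*1158999 = -4727894*1158999 = -5479624418106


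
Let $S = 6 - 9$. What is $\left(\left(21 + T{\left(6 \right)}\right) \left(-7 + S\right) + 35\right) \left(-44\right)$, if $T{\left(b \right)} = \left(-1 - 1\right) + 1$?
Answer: $7260$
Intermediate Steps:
$S = -3$ ($S = 6 - 9 = -3$)
$T{\left(b \right)} = -1$ ($T{\left(b \right)} = -2 + 1 = -1$)
$\left(\left(21 + T{\left(6 \right)}\right) \left(-7 + S\right) + 35\right) \left(-44\right) = \left(\left(21 - 1\right) \left(-7 - 3\right) + 35\right) \left(-44\right) = \left(20 \left(-10\right) + 35\right) \left(-44\right) = \left(-200 + 35\right) \left(-44\right) = \left(-165\right) \left(-44\right) = 7260$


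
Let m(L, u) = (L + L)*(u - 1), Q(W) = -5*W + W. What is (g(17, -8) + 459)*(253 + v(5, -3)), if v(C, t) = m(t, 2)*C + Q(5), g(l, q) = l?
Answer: 96628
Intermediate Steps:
Q(W) = -4*W
m(L, u) = 2*L*(-1 + u) (m(L, u) = (2*L)*(-1 + u) = 2*L*(-1 + u))
v(C, t) = -20 + 2*C*t (v(C, t) = (2*t*(-1 + 2))*C - 4*5 = (2*t*1)*C - 20 = (2*t)*C - 20 = 2*C*t - 20 = -20 + 2*C*t)
(g(17, -8) + 459)*(253 + v(5, -3)) = (17 + 459)*(253 + (-20 + 2*5*(-3))) = 476*(253 + (-20 - 30)) = 476*(253 - 50) = 476*203 = 96628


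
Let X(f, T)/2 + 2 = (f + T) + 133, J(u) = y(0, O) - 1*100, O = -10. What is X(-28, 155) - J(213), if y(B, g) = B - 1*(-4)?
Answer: 612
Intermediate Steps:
y(B, g) = 4 + B (y(B, g) = B + 4 = 4 + B)
J(u) = -96 (J(u) = (4 + 0) - 1*100 = 4 - 100 = -96)
X(f, T) = 262 + 2*T + 2*f (X(f, T) = -4 + 2*((f + T) + 133) = -4 + 2*((T + f) + 133) = -4 + 2*(133 + T + f) = -4 + (266 + 2*T + 2*f) = 262 + 2*T + 2*f)
X(-28, 155) - J(213) = (262 + 2*155 + 2*(-28)) - 1*(-96) = (262 + 310 - 56) + 96 = 516 + 96 = 612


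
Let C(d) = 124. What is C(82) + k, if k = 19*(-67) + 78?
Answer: -1071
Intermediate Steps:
k = -1195 (k = -1273 + 78 = -1195)
C(82) + k = 124 - 1195 = -1071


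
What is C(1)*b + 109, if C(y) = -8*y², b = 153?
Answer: -1115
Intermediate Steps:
C(1)*b + 109 = -8*1²*153 + 109 = -8*1*153 + 109 = -8*153 + 109 = -1224 + 109 = -1115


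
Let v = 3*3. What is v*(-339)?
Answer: -3051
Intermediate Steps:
v = 9
v*(-339) = 9*(-339) = -3051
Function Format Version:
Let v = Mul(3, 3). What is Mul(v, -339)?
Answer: -3051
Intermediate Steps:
v = 9
Mul(v, -339) = Mul(9, -339) = -3051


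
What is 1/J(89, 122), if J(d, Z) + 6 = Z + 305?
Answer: 1/421 ≈ 0.0023753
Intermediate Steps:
J(d, Z) = 299 + Z (J(d, Z) = -6 + (Z + 305) = -6 + (305 + Z) = 299 + Z)
1/J(89, 122) = 1/(299 + 122) = 1/421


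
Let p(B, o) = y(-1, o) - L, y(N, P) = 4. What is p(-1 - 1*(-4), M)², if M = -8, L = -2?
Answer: 36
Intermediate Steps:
p(B, o) = 6 (p(B, o) = 4 - 1*(-2) = 4 + 2 = 6)
p(-1 - 1*(-4), M)² = 6² = 36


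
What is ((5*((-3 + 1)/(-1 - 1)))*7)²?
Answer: 1225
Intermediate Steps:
((5*((-3 + 1)/(-1 - 1)))*7)² = ((5*(-2/(-2)))*7)² = ((5*(-2*(-½)))*7)² = ((5*1)*7)² = (5*7)² = 35² = 1225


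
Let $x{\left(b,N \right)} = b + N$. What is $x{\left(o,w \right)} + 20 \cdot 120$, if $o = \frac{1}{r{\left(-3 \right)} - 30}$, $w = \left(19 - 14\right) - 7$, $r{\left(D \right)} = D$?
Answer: $\frac{79133}{33} \approx 2398.0$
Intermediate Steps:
$w = -2$ ($w = 5 - 7 = -2$)
$o = - \frac{1}{33}$ ($o = \frac{1}{-3 - 30} = \frac{1}{-33} = - \frac{1}{33} \approx -0.030303$)
$x{\left(b,N \right)} = N + b$
$x{\left(o,w \right)} + 20 \cdot 120 = \left(-2 - \frac{1}{33}\right) + 20 \cdot 120 = - \frac{67}{33} + 2400 = \frac{79133}{33}$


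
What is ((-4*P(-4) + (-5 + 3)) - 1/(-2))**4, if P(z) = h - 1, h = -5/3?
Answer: 9150625/1296 ≈ 7060.7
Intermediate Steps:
h = -5/3 (h = -5*1/3 = -5/3 ≈ -1.6667)
P(z) = -8/3 (P(z) = -5/3 - 1 = -8/3)
((-4*P(-4) + (-5 + 3)) - 1/(-2))**4 = ((-4*(-8/3) + (-5 + 3)) - 1/(-2))**4 = ((32/3 - 2) - (-1)/2)**4 = (26/3 - 1*(-1/2))**4 = (26/3 + 1/2)**4 = (55/6)**4 = 9150625/1296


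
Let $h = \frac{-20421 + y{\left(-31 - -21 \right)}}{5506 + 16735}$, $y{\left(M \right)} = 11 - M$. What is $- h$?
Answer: $\frac{20400}{22241} \approx 0.91722$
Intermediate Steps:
$h = - \frac{20400}{22241}$ ($h = \frac{-20421 + \left(11 - \left(-31 - -21\right)\right)}{5506 + 16735} = \frac{-20421 + \left(11 - \left(-31 + 21\right)\right)}{22241} = \left(-20421 + \left(11 - -10\right)\right) \frac{1}{22241} = \left(-20421 + \left(11 + 10\right)\right) \frac{1}{22241} = \left(-20421 + 21\right) \frac{1}{22241} = \left(-20400\right) \frac{1}{22241} = - \frac{20400}{22241} \approx -0.91722$)
$- h = \left(-1\right) \left(- \frac{20400}{22241}\right) = \frac{20400}{22241}$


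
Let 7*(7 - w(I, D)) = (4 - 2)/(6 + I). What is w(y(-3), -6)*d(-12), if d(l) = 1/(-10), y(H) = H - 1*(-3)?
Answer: -73/105 ≈ -0.69524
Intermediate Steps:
y(H) = 3 + H (y(H) = H + 3 = 3 + H)
d(l) = -⅒
w(I, D) = 7 - 2/(7*(6 + I)) (w(I, D) = 7 - (4 - 2)/(7*(6 + I)) = 7 - 2/(7*(6 + I)))
w(y(-3), -6)*d(-12) = ((292 + 49*(3 - 3))/(7*(6 + (3 - 3))))*(-⅒) = ((292 + 49*0)/(7*(6 + 0)))*(-⅒) = ((⅐)*(292 + 0)/6)*(-⅒) = ((⅐)*(⅙)*292)*(-⅒) = (146/21)*(-⅒) = -73/105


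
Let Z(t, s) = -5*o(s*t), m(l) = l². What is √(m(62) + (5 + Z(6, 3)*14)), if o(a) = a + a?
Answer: √1329 ≈ 36.455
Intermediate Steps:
o(a) = 2*a
Z(t, s) = -10*s*t
√(m(62) + (5 + Z(6, 3)*14)) = √(62² + (5 - 10*3*6*14)) = √(3844 + (5 - 180*14)) = √(3844 + (5 - 2520)) = √(3844 - 2515) = √1329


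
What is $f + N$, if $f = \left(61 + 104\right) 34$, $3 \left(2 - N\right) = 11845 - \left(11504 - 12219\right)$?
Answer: $\frac{4276}{3} \approx 1425.3$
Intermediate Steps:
$N = - \frac{12554}{3}$ ($N = 2 - \frac{11845 - \left(11504 - 12219\right)}{3} = 2 - \frac{11845 - -715}{3} = 2 - \frac{11845 + 715}{3} = 2 - \frac{12560}{3} = - \frac{12554}{3} \approx -4184.7$)
$f = 5610$ ($f = 165 \cdot 34 = 5610$)
$f + N = 5610 - \frac{12554}{3} = \frac{4276}{3}$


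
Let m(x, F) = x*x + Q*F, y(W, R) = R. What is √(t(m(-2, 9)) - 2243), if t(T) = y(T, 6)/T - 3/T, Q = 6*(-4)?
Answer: I*√25202507/106 ≈ 47.36*I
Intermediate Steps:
Q = -24
m(x, F) = x² - 24*F (m(x, F) = x*x - 24*F = x² - 24*F)
t(T) = 3/T (t(T) = 6/T - 3/T = 3/T)
√(t(m(-2, 9)) - 2243) = √(3/((-2)² - 24*9) - 2243) = √(3/(4 - 216) - 2243) = √(3/(-212) - 2243) = √(3*(-1/212) - 2243) = √(-3/212 - 2243) = √(-475519/212) = I*√25202507/106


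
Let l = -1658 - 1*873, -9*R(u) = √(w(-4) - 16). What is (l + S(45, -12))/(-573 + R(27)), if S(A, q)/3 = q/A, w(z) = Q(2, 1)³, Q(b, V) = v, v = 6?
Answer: 587542167/132972245 - 227862*√2/26594449 ≈ 4.4064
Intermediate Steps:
Q(b, V) = 6
w(z) = 216 (w(z) = 6³ = 216)
S(A, q) = 3*q/A (S(A, q) = 3*(q/A) = 3*q/A)
R(u) = -10*√2/9 (R(u) = -√(216 - 16)/9 = -10*√2/9)
l = -2531 (l = -1658 - 873 = -2531)
(l + S(45, -12))/(-573 + R(27)) = (-2531 + 3*(-12)/45)/(-573 - 10*√2/9) = (-2531 + 3*(-12)*(1/45))/(-573 - 10*√2/9) = (-2531 - ⅘)/(-573 - 10*√2/9) = -12659/(5*(-573 - 10*√2/9))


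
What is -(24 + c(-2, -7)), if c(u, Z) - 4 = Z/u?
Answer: -63/2 ≈ -31.500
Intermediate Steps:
c(u, Z) = 4 + Z/u
-(24 + c(-2, -7)) = -(24 + (4 - 7/(-2))) = -(24 + (4 - 7*(-½))) = -(24 + (4 + 7/2)) = -(24 + 15/2) = -1*63/2 = -63/2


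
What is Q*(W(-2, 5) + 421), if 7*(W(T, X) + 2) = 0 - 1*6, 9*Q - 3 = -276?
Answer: -38051/3 ≈ -12684.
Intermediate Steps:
Q = -91/3 (Q = ⅓ + (⅑)*(-276) = ⅓ - 92/3 = -91/3 ≈ -30.333)
W(T, X) = -20/7 (W(T, X) = -2 + (0 - 1*6)/7 = -2 + (0 - 6)/7 = -2 + (⅐)*(-6) = -2 - 6/7 = -20/7)
Q*(W(-2, 5) + 421) = -91*(-20/7 + 421)/3 = -91/3*2927/7 = -38051/3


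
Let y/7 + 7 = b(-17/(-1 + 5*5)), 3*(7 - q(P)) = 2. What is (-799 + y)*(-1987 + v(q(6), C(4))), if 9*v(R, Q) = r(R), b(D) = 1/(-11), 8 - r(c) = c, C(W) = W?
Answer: 500766740/297 ≈ 1.6861e+6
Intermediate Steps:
q(P) = 19/3 (q(P) = 7 - 1/3*2 = 7 - 2/3 = 19/3)
r(c) = 8 - c
b(D) = -1/11 (b(D) = 1*(-1/11) = -1/11)
v(R, Q) = 8/9 - R/9 (v(R, Q) = (8 - R)/9 = 8/9 - R/9)
y = -546/11 (y = -49 + 7*(-1/11) = -49 - 7/11 = -546/11 ≈ -49.636)
(-799 + y)*(-1987 + v(q(6), C(4))) = (-799 - 546/11)*(-1987 + (8/9 - 1/9*19/3)) = -9335*(-1987 + (8/9 - 19/27))/11 = -9335*(-1987 + 5/27)/11 = -9335/11*(-53644/27) = 500766740/297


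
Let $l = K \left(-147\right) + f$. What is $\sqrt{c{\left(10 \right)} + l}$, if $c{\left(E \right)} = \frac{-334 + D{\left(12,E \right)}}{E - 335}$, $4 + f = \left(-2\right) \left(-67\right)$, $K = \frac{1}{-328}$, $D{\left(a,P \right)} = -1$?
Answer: $\frac{3 \sqrt{1660076470}}{10660} \approx 11.466$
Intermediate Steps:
$K = - \frac{1}{328} \approx -0.0030488$
$f = 130$ ($f = -4 - -134 = -4 + 134 = 130$)
$c{\left(E \right)} = - \frac{335}{-335 + E}$ ($c{\left(E \right)} = \frac{-334 - 1}{E - 335} = - \frac{335}{-335 + E}$)
$l = \frac{42787}{328}$ ($l = \left(- \frac{1}{328}\right) \left(-147\right) + 130 = \frac{147}{328} + 130 = \frac{42787}{328} \approx 130.45$)
$\sqrt{c{\left(10 \right)} + l} = \sqrt{- \frac{335}{-335 + 10} + \frac{42787}{328}} = \sqrt{- \frac{335}{-325} + \frac{42787}{328}} = \sqrt{\left(-335\right) \left(- \frac{1}{325}\right) + \frac{42787}{328}} = \sqrt{\frac{67}{65} + \frac{42787}{328}} = \sqrt{\frac{2803131}{21320}} = \frac{3 \sqrt{1660076470}}{10660}$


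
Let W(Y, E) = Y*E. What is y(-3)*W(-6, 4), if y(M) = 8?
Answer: -192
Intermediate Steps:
W(Y, E) = E*Y
y(-3)*W(-6, 4) = 8*(4*(-6)) = 8*(-24) = -192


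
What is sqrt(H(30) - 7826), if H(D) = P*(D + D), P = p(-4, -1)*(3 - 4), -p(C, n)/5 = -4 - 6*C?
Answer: I*sqrt(1826) ≈ 42.732*I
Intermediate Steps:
p(C, n) = 20 + 30*C (p(C, n) = -5*(-4 - 6*C) = 20 + 30*C)
P = 100 (P = (20 + 30*(-4))*(3 - 4) = (20 - 120)*(-1) = -100*(-1) = 100)
H(D) = 200*D (H(D) = 100*(D + D) = 100*(2*D) = 200*D)
sqrt(H(30) - 7826) = sqrt(200*30 - 7826) = sqrt(6000 - 7826) = sqrt(-1826) = I*sqrt(1826)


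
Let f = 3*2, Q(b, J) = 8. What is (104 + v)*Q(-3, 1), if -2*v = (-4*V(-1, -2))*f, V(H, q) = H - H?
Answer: 832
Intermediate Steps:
f = 6
V(H, q) = 0
v = 0 (v = -(-4*0)*6/2 = -0*6 = -½*0 = 0)
(104 + v)*Q(-3, 1) = (104 + 0)*8 = 104*8 = 832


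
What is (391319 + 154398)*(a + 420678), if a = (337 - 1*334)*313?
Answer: 230083564389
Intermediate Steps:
a = 939 (a = (337 - 334)*313 = 3*313 = 939)
(391319 + 154398)*(a + 420678) = (391319 + 154398)*(939 + 420678) = 545717*421617 = 230083564389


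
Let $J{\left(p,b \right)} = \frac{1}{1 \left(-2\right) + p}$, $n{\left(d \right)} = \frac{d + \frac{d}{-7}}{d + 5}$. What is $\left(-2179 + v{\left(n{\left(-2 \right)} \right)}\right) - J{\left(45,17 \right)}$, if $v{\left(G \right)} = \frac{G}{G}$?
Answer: $- \frac{93655}{43} \approx -2178.0$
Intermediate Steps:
$n{\left(d \right)} = \frac{6 d}{7 \left(5 + d\right)}$ ($n{\left(d \right)} = \frac{d + d \left(- \frac{1}{7}\right)}{5 + d} = \frac{d - \frac{d}{7}}{5 + d} = \frac{\frac{6}{7} d}{5 + d} = \frac{6 d}{7 \left(5 + d\right)}$)
$v{\left(G \right)} = 1$
$J{\left(p,b \right)} = \frac{1}{-2 + p}$
$\left(-2179 + v{\left(n{\left(-2 \right)} \right)}\right) - J{\left(45,17 \right)} = \left(-2179 + 1\right) - \frac{1}{-2 + 45} = -2178 - \frac{1}{43} = - \frac{93655}{43}$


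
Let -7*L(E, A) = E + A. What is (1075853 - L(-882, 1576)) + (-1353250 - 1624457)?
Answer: -13312284/7 ≈ -1.9018e+6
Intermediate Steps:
L(E, A) = -A/7 - E/7 (L(E, A) = -(E + A)/7 = -(A + E)/7 = -A/7 - E/7)
(1075853 - L(-882, 1576)) + (-1353250 - 1624457) = (1075853 - (-⅐*1576 - ⅐*(-882))) + (-1353250 - 1624457) = (1075853 - (-1576/7 + 126)) - 2977707 = (1075853 - 1*(-694/7)) - 2977707 = (1075853 + 694/7) - 2977707 = 7531665/7 - 2977707 = -13312284/7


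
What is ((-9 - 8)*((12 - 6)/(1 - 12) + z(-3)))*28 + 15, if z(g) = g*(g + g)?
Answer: -91227/11 ≈ -8293.4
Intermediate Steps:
z(g) = 2*g² (z(g) = g*(2*g) = 2*g²)
((-9 - 8)*((12 - 6)/(1 - 12) + z(-3)))*28 + 15 = ((-9 - 8)*((12 - 6)/(1 - 12) + 2*(-3)²))*28 + 15 = -17*(6/(-11) + 2*9)*28 + 15 = -17*(6*(-1/11) + 18)*28 + 15 = -17*(-6/11 + 18)*28 + 15 = -17*192/11*28 + 15 = -3264/11*28 + 15 = -91392/11 + 15 = -91227/11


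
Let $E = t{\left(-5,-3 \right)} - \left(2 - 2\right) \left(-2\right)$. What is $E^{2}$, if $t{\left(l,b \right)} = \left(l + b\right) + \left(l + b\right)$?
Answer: $256$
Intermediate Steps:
$t{\left(l,b \right)} = 2 b + 2 l$ ($t{\left(l,b \right)} = \left(b + l\right) + \left(b + l\right) = 2 b + 2 l$)
$E = -16$ ($E = \left(2 \left(-3\right) + 2 \left(-5\right)\right) - \left(2 - 2\right) \left(-2\right) = \left(-6 - 10\right) - 0 \left(-2\right) = -16 - 0 = -16 + 0 = -16$)
$E^{2} = \left(-16\right)^{2} = 256$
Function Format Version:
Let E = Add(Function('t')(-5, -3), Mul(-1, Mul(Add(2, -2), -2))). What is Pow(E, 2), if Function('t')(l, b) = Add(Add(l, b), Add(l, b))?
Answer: 256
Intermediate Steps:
Function('t')(l, b) = Add(Mul(2, b), Mul(2, l)) (Function('t')(l, b) = Add(Add(b, l), Add(b, l)) = Add(Mul(2, b), Mul(2, l)))
E = -16 (E = Add(Add(Mul(2, -3), Mul(2, -5)), Mul(-1, Mul(Add(2, -2), -2))) = Add(Add(-6, -10), Mul(-1, Mul(0, -2))) = Add(-16, Mul(-1, 0)) = Add(-16, 0) = -16)
Pow(E, 2) = Pow(-16, 2) = 256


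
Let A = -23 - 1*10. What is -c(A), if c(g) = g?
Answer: 33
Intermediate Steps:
A = -33 (A = -23 - 10 = -33)
-c(A) = -1*(-33) = 33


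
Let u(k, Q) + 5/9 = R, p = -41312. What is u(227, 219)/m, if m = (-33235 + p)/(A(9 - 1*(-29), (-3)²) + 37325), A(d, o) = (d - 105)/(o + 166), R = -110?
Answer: 1299829792/23482305 ≈ 55.354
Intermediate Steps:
u(k, Q) = -995/9 (u(k, Q) = -5/9 - 110 = -995/9)
A(d, o) = (-105 + d)/(166 + o)
m = -13045725/6531808 (m = (-33235 - 41312)/((-105 + (9 - 1*(-29)))/(166 + (-3)²) + 37325) = -74547/((-105 + (9 + 29))/(166 + 9) + 37325) = -74547/((-105 + 38)/175 + 37325) = -74547/((1/175)*(-67) + 37325) = -74547/(-67/175 + 37325) = -74547/6531808/175 = -74547*175/6531808 = -13045725/6531808 ≈ -1.9973)
u(227, 219)/m = -995/(9*(-13045725/6531808)) = -995/9*(-6531808/13045725) = 1299829792/23482305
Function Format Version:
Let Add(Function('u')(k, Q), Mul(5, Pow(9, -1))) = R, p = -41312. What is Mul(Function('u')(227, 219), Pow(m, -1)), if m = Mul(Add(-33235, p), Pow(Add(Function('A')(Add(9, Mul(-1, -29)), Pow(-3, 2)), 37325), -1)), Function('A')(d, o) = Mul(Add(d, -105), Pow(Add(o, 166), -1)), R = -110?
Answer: Rational(1299829792, 23482305) ≈ 55.354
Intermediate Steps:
Function('u')(k, Q) = Rational(-995, 9) (Function('u')(k, Q) = Add(Rational(-5, 9), -110) = Rational(-995, 9))
Function('A')(d, o) = Mul(Pow(Add(166, o), -1), Add(-105, d)) (Function('A')(d, o) = Mul(Add(-105, d), Pow(Add(166, o), -1)) = Mul(Pow(Add(166, o), -1), Add(-105, d)))
m = Rational(-13045725, 6531808) (m = Mul(Add(-33235, -41312), Pow(Add(Mul(Pow(Add(166, Pow(-3, 2)), -1), Add(-105, Add(9, Mul(-1, -29)))), 37325), -1)) = Mul(-74547, Pow(Add(Mul(Pow(Add(166, 9), -1), Add(-105, Add(9, 29))), 37325), -1)) = Mul(-74547, Pow(Add(Mul(Pow(175, -1), Add(-105, 38)), 37325), -1)) = Mul(-74547, Pow(Add(Mul(Rational(1, 175), -67), 37325), -1)) = Mul(-74547, Pow(Add(Rational(-67, 175), 37325), -1)) = Mul(-74547, Pow(Rational(6531808, 175), -1)) = Mul(-74547, Rational(175, 6531808)) = Rational(-13045725, 6531808) ≈ -1.9973)
Mul(Function('u')(227, 219), Pow(m, -1)) = Mul(Rational(-995, 9), Pow(Rational(-13045725, 6531808), -1)) = Mul(Rational(-995, 9), Rational(-6531808, 13045725)) = Rational(1299829792, 23482305)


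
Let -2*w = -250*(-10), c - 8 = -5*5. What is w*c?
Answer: 21250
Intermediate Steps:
c = -17 (c = 8 - 5*5 = 8 - 25 = -17)
w = -1250 (w = -(-125)*(-10) = -½*2500 = -1250)
w*c = -1250*(-17) = 21250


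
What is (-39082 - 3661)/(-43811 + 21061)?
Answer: 42743/22750 ≈ 1.8788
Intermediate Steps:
(-39082 - 3661)/(-43811 + 21061) = -42743/(-22750) = -42743*(-1/22750) = 42743/22750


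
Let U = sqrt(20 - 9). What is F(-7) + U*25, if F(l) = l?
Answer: -7 + 25*sqrt(11) ≈ 75.916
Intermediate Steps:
U = sqrt(11) ≈ 3.3166
F(-7) + U*25 = -7 + sqrt(11)*25 = -7 + 25*sqrt(11)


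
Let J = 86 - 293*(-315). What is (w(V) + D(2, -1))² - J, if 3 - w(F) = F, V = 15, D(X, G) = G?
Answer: -92212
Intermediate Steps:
w(F) = 3 - F
J = 92381 (J = 86 + 92295 = 92381)
(w(V) + D(2, -1))² - J = ((3 - 1*15) - 1)² - 1*92381 = ((3 - 15) - 1)² - 92381 = (-12 - 1)² - 92381 = (-13)² - 92381 = 169 - 92381 = -92212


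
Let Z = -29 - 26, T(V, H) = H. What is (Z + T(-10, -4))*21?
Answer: -1239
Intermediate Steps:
Z = -55
(Z + T(-10, -4))*21 = (-55 - 4)*21 = -59*21 = -1239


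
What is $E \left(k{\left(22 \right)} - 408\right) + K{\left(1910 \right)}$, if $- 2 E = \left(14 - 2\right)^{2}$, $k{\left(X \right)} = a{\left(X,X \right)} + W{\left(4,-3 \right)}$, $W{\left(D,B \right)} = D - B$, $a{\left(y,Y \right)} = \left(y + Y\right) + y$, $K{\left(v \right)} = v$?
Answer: $26030$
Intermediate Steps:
$a{\left(y,Y \right)} = Y + 2 y$ ($a{\left(y,Y \right)} = \left(Y + y\right) + y = Y + 2 y$)
$k{\left(X \right)} = 7 + 3 X$ ($k{\left(X \right)} = \left(X + 2 X\right) + \left(4 - -3\right) = 3 X + \left(4 + 3\right) = 3 X + 7 = 7 + 3 X$)
$E = -72$ ($E = - \frac{\left(14 - 2\right)^{2}}{2} = - \frac{12^{2}}{2} = \left(- \frac{1}{2}\right) 144 = -72$)
$E \left(k{\left(22 \right)} - 408\right) + K{\left(1910 \right)} = - 72 \left(\left(7 + 3 \cdot 22\right) - 408\right) + 1910 = - 72 \left(\left(7 + 66\right) - 408\right) + 1910 = - 72 \left(73 - 408\right) + 1910 = \left(-72\right) \left(-335\right) + 1910 = 24120 + 1910 = 26030$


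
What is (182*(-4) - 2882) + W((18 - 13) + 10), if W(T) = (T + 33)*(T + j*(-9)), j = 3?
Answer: -4186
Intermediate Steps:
W(T) = (-27 + T)*(33 + T) (W(T) = (T + 33)*(T + 3*(-9)) = (33 + T)*(T - 27) = (33 + T)*(-27 + T) = (-27 + T)*(33 + T))
(182*(-4) - 2882) + W((18 - 13) + 10) = (182*(-4) - 2882) + (-891 + ((18 - 13) + 10)² + 6*((18 - 13) + 10)) = (-728 - 2882) + (-891 + (5 + 10)² + 6*(5 + 10)) = -3610 + (-891 + 15² + 6*15) = -3610 + (-891 + 225 + 90) = -3610 - 576 = -4186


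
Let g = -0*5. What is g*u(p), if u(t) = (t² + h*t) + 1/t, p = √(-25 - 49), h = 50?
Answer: 0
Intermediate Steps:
g = 0 (g = -30*0 = 0)
p = I*√74 (p = √(-74) = I*√74 ≈ 8.6023*I)
u(t) = 1/t + t² + 50*t (u(t) = (t² + 50*t) + 1/t = 1/t + t² + 50*t)
g*u(p) = 0*((1 + (I*√74)²*(50 + I*√74))/((I*√74))) = 0*((-I*√74/74)*(1 - 74*(50 + I*√74))) = 0*((-I*√74/74)*(1 + (-3700 - 74*I*√74))) = 0*((-I*√74/74)*(-3699 - 74*I*√74)) = 0*(-I*√74*(-3699 - 74*I*√74)/74) = 0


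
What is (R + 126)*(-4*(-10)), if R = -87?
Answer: 1560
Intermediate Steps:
(R + 126)*(-4*(-10)) = (-87 + 126)*(-4*(-10)) = 39*40 = 1560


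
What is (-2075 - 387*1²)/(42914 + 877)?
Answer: -2462/43791 ≈ -0.056222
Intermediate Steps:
(-2075 - 387*1²)/(42914 + 877) = (-2075 - 387*1)/43791 = (-2075 - 387)*(1/43791) = -2462*1/43791 = -2462/43791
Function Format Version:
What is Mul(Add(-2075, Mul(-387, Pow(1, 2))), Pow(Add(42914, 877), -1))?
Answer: Rational(-2462, 43791) ≈ -0.056222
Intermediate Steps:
Mul(Add(-2075, Mul(-387, Pow(1, 2))), Pow(Add(42914, 877), -1)) = Mul(Add(-2075, Mul(-387, 1)), Pow(43791, -1)) = Mul(Add(-2075, -387), Rational(1, 43791)) = Mul(-2462, Rational(1, 43791)) = Rational(-2462, 43791)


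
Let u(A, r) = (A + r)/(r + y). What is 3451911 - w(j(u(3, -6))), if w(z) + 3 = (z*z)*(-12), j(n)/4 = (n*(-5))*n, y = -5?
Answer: 50539861674/14641 ≈ 3.4519e+6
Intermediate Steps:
u(A, r) = (A + r)/(-5 + r) (u(A, r) = (A + r)/(r - 5) = (A + r)/(-5 + r))
j(n) = -20*n² (j(n) = 4*((n*(-5))*n) = 4*((-5*n)*n) = 4*(-5*n²) = -20*n²)
w(z) = -3 - 12*z² (w(z) = -3 + (z*z)*(-12) = -3 + z²*(-12) = -3 - 12*z²)
3451911 - w(j(u(3, -6))) = 3451911 - (-3 - 12*400*(3 - 6)⁴/(-5 - 6)⁴) = 3451911 - (-3 - 12*(-20*(-3/(-11))²)²) = 3451911 - (-3 - 12*(-20*(-1/11*(-3))²)²) = 3451911 - (-3 - 12*(-20*(3/11)²)²) = 3451911 - (-3 - 12*(-20*9/121)²) = 3451911 - (-3 - 12*(-180/121)²) = 3451911 - (-3 - 12*32400/14641) = 3451911 - (-3 - 388800/14641) = 3451911 - 1*(-432723/14641) = 3451911 + 432723/14641 = 50539861674/14641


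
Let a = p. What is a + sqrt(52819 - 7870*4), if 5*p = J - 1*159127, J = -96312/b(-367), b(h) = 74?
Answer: -1187171/37 + 3*sqrt(2371) ≈ -31940.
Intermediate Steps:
J = -48156/37 (J = -96312/74 = -96312*1/74 = -48156/37 ≈ -1301.5)
p = -1187171/37 (p = (-48156/37 - 1*159127)/5 = (-48156/37 - 159127)/5 = (1/5)*(-5935855/37) = -1187171/37 ≈ -32086.)
a = -1187171/37 ≈ -32086.
a + sqrt(52819 - 7870*4) = -1187171/37 + sqrt(52819 - 7870*4) = -1187171/37 + sqrt(52819 - 31480) = -1187171/37 + sqrt(21339) = -1187171/37 + 3*sqrt(2371)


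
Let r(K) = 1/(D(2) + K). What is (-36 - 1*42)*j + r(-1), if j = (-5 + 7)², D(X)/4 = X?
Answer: -2183/7 ≈ -311.86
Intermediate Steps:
D(X) = 4*X
j = 4 (j = 2² = 4)
r(K) = 1/(8 + K) (r(K) = 1/(4*2 + K) = 1/(8 + K))
(-36 - 1*42)*j + r(-1) = (-36 - 1*42)*4 + 1/(8 - 1) = (-36 - 42)*4 + 1/7 = -78*4 + ⅐ = -312 + ⅐ = -2183/7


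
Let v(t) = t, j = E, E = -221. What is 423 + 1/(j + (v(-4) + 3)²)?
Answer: 93059/220 ≈ 423.00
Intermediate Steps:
j = -221
423 + 1/(j + (v(-4) + 3)²) = 423 + 1/(-221 + (-4 + 3)²) = 423 + 1/(-221 + (-1)²) = 423 + 1/(-221 + 1) = 423 + 1/(-220) = 423 - 1/220 = 93059/220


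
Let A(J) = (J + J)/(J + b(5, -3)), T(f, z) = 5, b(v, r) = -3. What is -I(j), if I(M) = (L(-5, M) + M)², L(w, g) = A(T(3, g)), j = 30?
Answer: -1225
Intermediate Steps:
A(J) = 2*J/(-3 + J) (A(J) = (J + J)/(J - 3) = (2*J)/(-3 + J) = 2*J/(-3 + J))
L(w, g) = 5 (L(w, g) = 2*5/(-3 + 5) = 2*5/2 = 2*5*(½) = 5)
I(M) = (5 + M)²
-I(j) = -(5 + 30)² = -1*35² = -1*1225 = -1225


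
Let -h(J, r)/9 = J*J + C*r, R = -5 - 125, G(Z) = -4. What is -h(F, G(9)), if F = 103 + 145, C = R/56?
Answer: 3875337/7 ≈ 5.5362e+5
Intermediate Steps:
R = -130
C = -65/28 (C = -130/56 = -130*1/56 = -65/28 ≈ -2.3214)
F = 248
h(J, r) = -9*J² + 585*r/28 (h(J, r) = -9*(J*J - 65*r/28) = -9*(J² - 65*r/28) = -9*J² + 585*r/28)
-h(F, G(9)) = -(-9*248² + (585/28)*(-4)) = -(-9*61504 - 585/7) = -(-553536 - 585/7) = -1*(-3875337/7) = 3875337/7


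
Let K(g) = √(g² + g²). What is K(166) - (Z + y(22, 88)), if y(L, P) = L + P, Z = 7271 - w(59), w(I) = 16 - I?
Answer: -7424 + 166*√2 ≈ -7189.2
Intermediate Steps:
K(g) = √2*√(g²) (K(g) = √(2*g²) = √2*√(g²))
Z = 7314 (Z = 7271 - (16 - 1*59) = 7271 - (16 - 59) = 7271 - 1*(-43) = 7271 + 43 = 7314)
K(166) - (Z + y(22, 88)) = √2*√(166²) - (7314 + (22 + 88)) = √2*√27556 - (7314 + 110) = √2*166 - 1*7424 = 166*√2 - 7424 = -7424 + 166*√2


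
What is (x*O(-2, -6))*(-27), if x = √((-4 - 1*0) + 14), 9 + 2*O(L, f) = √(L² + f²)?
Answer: -270 + 243*√10/2 ≈ 114.22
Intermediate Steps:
O(L, f) = -9/2 + √(L² + f²)/2
x = √10 (x = √((-4 + 0) + 14) = √(-4 + 14) = √10 ≈ 3.1623)
(x*O(-2, -6))*(-27) = (√10*(-9/2 + √((-2)² + (-6)²)/2))*(-27) = (√10*(-9/2 + √(4 + 36)/2))*(-27) = (√10*(-9/2 + √40/2))*(-27) = (√10*(-9/2 + (2*√10)/2))*(-27) = (√10*(-9/2 + √10))*(-27) = -27*√10*(-9/2 + √10)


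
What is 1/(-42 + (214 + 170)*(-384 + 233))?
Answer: -1/58026 ≈ -1.7234e-5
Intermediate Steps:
1/(-42 + (214 + 170)*(-384 + 233)) = 1/(-42 + 384*(-151)) = 1/(-42 - 57984) = 1/(-58026) = -1/58026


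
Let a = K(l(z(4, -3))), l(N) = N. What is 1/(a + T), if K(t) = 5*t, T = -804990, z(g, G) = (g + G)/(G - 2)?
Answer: -1/804991 ≈ -1.2422e-6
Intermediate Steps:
z(g, G) = (G + g)/(-2 + G)
a = -1 (a = 5*((-3 + 4)/(-2 - 3)) = 5*(1/(-5)) = 5*(-1/5*1) = 5*(-1/5) = -1)
1/(a + T) = 1/(-1 - 804990) = 1/(-804991) = -1/804991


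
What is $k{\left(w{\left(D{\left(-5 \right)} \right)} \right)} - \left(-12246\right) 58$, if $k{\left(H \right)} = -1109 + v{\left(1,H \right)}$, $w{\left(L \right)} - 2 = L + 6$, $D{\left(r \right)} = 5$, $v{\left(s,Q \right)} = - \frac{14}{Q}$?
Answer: $\frac{9219053}{13} \approx 7.0916 \cdot 10^{5}$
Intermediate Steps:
$w{\left(L \right)} = 8 + L$ ($w{\left(L \right)} = 2 + \left(L + 6\right) = 2 + \left(6 + L\right) = 8 + L$)
$k{\left(H \right)} = -1109 - \frac{14}{H}$
$k{\left(w{\left(D{\left(-5 \right)} \right)} \right)} - \left(-12246\right) 58 = \left(-1109 - \frac{14}{8 + 5}\right) - \left(-12246\right) 58 = \left(-1109 - \frac{14}{13}\right) - -710268 = \left(-1109 - \frac{14}{13}\right) + 710268 = - \frac{14431}{13} + 710268 = \frac{9219053}{13}$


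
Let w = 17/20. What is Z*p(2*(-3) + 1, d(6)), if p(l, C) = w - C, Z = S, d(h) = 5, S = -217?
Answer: 18011/20 ≈ 900.55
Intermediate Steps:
w = 17/20 (w = 17*(1/20) = 17/20 ≈ 0.85000)
Z = -217
p(l, C) = 17/20 - C
Z*p(2*(-3) + 1, d(6)) = -217*(17/20 - 1*5) = -217*(17/20 - 5) = -217*(-83/20) = 18011/20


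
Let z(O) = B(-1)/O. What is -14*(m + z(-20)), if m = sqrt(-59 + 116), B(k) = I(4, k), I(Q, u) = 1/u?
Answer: -7/10 - 14*sqrt(57) ≈ -106.40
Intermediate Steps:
B(k) = 1/k
m = sqrt(57) ≈ 7.5498
z(O) = -1/O (z(O) = 1/((-1)*O) = -1/O)
-14*(m + z(-20)) = -14*(sqrt(57) - 1/(-20)) = -14*(sqrt(57) - 1*(-1/20)) = -14*(sqrt(57) + 1/20) = -14*(1/20 + sqrt(57)) = -7/10 - 14*sqrt(57)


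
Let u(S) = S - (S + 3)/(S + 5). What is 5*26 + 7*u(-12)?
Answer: 37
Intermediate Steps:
u(S) = S - (3 + S)/(5 + S)
5*26 + 7*u(-12) = 5*26 + 7*((-3 + (-12)² + 4*(-12))/(5 - 12)) = 130 + 7*((-3 + 144 - 48)/(-7)) = 130 + 7*(-⅐*93) = 130 + 7*(-93/7) = 130 - 93 = 37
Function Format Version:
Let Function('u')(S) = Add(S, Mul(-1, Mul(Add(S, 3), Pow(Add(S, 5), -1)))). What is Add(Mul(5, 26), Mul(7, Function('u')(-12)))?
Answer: 37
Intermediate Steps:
Function('u')(S) = Add(S, Mul(-1, Pow(Add(5, S), -1), Add(3, S))) (Function('u')(S) = Add(S, Mul(-1, Mul(Add(3, S), Pow(Add(5, S), -1)))) = Add(S, Mul(-1, Mul(Pow(Add(5, S), -1), Add(3, S)))) = Add(S, Mul(-1, Pow(Add(5, S), -1), Add(3, S))))
Add(Mul(5, 26), Mul(7, Function('u')(-12))) = Add(Mul(5, 26), Mul(7, Mul(Pow(Add(5, -12), -1), Add(-3, Pow(-12, 2), Mul(4, -12))))) = Add(130, Mul(7, Mul(Pow(-7, -1), Add(-3, 144, -48)))) = Add(130, Mul(7, Mul(Rational(-1, 7), 93))) = Add(130, Mul(7, Rational(-93, 7))) = Add(130, -93) = 37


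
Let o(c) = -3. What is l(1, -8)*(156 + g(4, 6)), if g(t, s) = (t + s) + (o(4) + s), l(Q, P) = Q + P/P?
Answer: 338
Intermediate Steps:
l(Q, P) = 1 + Q (l(Q, P) = Q + 1 = 1 + Q)
g(t, s) = -3 + t + 2*s (g(t, s) = (t + s) + (-3 + s) = (s + t) + (-3 + s) = -3 + t + 2*s)
l(1, -8)*(156 + g(4, 6)) = (1 + 1)*(156 + (-3 + 4 + 2*6)) = 2*(156 + (-3 + 4 + 12)) = 2*(156 + 13) = 2*169 = 338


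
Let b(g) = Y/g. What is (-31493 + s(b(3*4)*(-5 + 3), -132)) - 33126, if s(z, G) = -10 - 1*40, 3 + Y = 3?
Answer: -64669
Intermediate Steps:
Y = 0 (Y = -3 + 3 = 0)
b(g) = 0 (b(g) = 0/g = 0)
s(z, G) = -50 (s(z, G) = -10 - 40 = -50)
(-31493 + s(b(3*4)*(-5 + 3), -132)) - 33126 = (-31493 - 50) - 33126 = -31543 - 33126 = -64669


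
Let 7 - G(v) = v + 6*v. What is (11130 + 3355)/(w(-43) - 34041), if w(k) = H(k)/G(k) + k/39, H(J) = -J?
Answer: -173993820/408912059 ≈ -0.42550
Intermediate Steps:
G(v) = 7 - 7*v (G(v) = 7 - (v + 6*v) = 7 - 7*v)
w(k) = k/39 - k/(7 - 7*k) (w(k) = (-k)/(7 - 7*k) + k/39 = -k/(7 - 7*k) + k*(1/39) = -k/(7 - 7*k) + k/39 = k/39 - k/(7 - 7*k))
(11130 + 3355)/(w(-43) - 34041) = (11130 + 3355)/((1/273)*(-43)*(32 + 7*(-43))/(-1 - 43) - 34041) = 14485/((1/273)*(-43)*(32 - 301)/(-44) - 34041) = 14485/((1/273)*(-43)*(-1/44)*(-269) - 34041) = 14485/(-11567/12012 - 34041) = 14485/(-408912059/12012) = 14485*(-12012/408912059) = -173993820/408912059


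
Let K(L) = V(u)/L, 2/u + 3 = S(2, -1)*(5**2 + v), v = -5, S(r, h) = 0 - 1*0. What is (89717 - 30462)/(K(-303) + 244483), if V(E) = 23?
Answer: 2564895/10582618 ≈ 0.24237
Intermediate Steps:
S(r, h) = 0 (S(r, h) = 0 + 0 = 0)
u = -2/3 (u = 2/(-3 + 0*(5**2 - 5)) = 2/(-3 + 0*(25 - 5)) = 2/(-3 + 0*20) = 2/(-3 + 0) = 2/(-3) = 2*(-1/3) = -2/3 ≈ -0.66667)
K(L) = 23/L
(89717 - 30462)/(K(-303) + 244483) = (89717 - 30462)/(23/(-303) + 244483) = 59255/(23*(-1/303) + 244483) = 59255/(-23/303 + 244483) = 59255/(74078326/303) = 59255*(303/74078326) = 2564895/10582618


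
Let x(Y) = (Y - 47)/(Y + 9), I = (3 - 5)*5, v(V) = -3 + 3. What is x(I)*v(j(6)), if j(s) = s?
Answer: 0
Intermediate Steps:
v(V) = 0
I = -10 (I = -2*5 = -10)
x(Y) = (-47 + Y)/(9 + Y)
x(I)*v(j(6)) = ((-47 - 10)/(9 - 10))*0 = (-57/(-1))*0 = -1*(-57)*0 = 57*0 = 0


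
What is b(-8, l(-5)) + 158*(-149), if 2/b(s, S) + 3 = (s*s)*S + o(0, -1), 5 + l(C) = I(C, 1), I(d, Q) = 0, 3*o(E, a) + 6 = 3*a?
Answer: -3837347/163 ≈ -23542.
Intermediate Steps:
o(E, a) = -2 + a (o(E, a) = -2 + (3*a)/3 = -2 + a)
l(C) = -5 (l(C) = -5 + 0 = -5)
b(s, S) = 2/(-6 + S*s²) (b(s, S) = 2/(-3 + ((s*s)*S + (-2 - 1))) = 2/(-3 + (s²*S - 3)) = 2/(-3 + (S*s² - 3)) = 2/(-3 + (-3 + S*s²)) = 2/(-6 + S*s²))
b(-8, l(-5)) + 158*(-149) = 2/(-6 - 5*(-8)²) + 158*(-149) = 2/(-6 - 5*64) - 23542 = 2/(-6 - 320) - 23542 = 2/(-326) - 23542 = 2*(-1/326) - 23542 = -1/163 - 23542 = -3837347/163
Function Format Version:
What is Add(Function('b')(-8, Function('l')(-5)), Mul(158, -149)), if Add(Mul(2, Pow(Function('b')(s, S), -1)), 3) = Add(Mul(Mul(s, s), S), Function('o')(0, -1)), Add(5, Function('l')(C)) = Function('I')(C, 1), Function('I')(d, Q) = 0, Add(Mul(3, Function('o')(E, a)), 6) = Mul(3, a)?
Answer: Rational(-3837347, 163) ≈ -23542.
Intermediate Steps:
Function('o')(E, a) = Add(-2, a) (Function('o')(E, a) = Add(-2, Mul(Rational(1, 3), Mul(3, a))) = Add(-2, a))
Function('l')(C) = -5 (Function('l')(C) = Add(-5, 0) = -5)
Function('b')(s, S) = Mul(2, Pow(Add(-6, Mul(S, Pow(s, 2))), -1)) (Function('b')(s, S) = Mul(2, Pow(Add(-3, Add(Mul(Mul(s, s), S), Add(-2, -1))), -1)) = Mul(2, Pow(Add(-3, Add(Mul(Pow(s, 2), S), -3)), -1)) = Mul(2, Pow(Add(-3, Add(Mul(S, Pow(s, 2)), -3)), -1)) = Mul(2, Pow(Add(-3, Add(-3, Mul(S, Pow(s, 2)))), -1)) = Mul(2, Pow(Add(-6, Mul(S, Pow(s, 2))), -1)))
Add(Function('b')(-8, Function('l')(-5)), Mul(158, -149)) = Add(Mul(2, Pow(Add(-6, Mul(-5, Pow(-8, 2))), -1)), Mul(158, -149)) = Add(Mul(2, Pow(Add(-6, Mul(-5, 64)), -1)), -23542) = Add(Mul(2, Pow(Add(-6, -320), -1)), -23542) = Add(Mul(2, Pow(-326, -1)), -23542) = Add(Mul(2, Rational(-1, 326)), -23542) = Add(Rational(-1, 163), -23542) = Rational(-3837347, 163)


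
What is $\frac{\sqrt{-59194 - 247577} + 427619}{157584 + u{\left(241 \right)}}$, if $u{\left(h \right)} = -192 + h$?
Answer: $\frac{427619}{157633} + \frac{i \sqrt{306771}}{157633} \approx 2.7127 + 0.0035137 i$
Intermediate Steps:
$\frac{\sqrt{-59194 - 247577} + 427619}{157584 + u{\left(241 \right)}} = \frac{\sqrt{-59194 - 247577} + 427619}{157584 + \left(-192 + 241\right)} = \frac{\sqrt{-306771} + 427619}{157584 + 49} = \frac{i \sqrt{306771} + 427619}{157633} = \left(427619 + i \sqrt{306771}\right) \frac{1}{157633} = \frac{427619}{157633} + \frac{i \sqrt{306771}}{157633}$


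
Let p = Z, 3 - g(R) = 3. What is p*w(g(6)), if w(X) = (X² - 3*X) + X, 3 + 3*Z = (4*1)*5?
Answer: 0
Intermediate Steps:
Z = 17/3 (Z = -1 + ((4*1)*5)/3 = -1 + (4*5)/3 = -1 + (⅓)*20 = -1 + 20/3 = 17/3 ≈ 5.6667)
g(R) = 0 (g(R) = 3 - 1*3 = 3 - 3 = 0)
w(X) = X² - 2*X
p = 17/3 ≈ 5.6667
p*w(g(6)) = 17*(0*(-2 + 0))/3 = 17*(0*(-2))/3 = (17/3)*0 = 0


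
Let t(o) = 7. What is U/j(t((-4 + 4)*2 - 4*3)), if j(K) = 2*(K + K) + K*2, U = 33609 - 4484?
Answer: 29125/42 ≈ 693.45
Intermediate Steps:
U = 29125
j(K) = 6*K (j(K) = 2*(2*K) + 2*K = 4*K + 2*K = 6*K)
U/j(t((-4 + 4)*2 - 4*3)) = 29125/((6*7)) = 29125/42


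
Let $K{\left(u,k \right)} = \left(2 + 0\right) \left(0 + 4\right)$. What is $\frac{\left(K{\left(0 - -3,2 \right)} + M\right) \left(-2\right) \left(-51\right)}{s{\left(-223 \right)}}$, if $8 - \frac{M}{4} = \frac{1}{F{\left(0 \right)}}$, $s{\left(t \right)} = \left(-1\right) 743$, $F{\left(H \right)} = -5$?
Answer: $- \frac{20808}{3715} \approx -5.6011$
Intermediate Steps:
$s{\left(t \right)} = -743$
$K{\left(u,k \right)} = 8$ ($K{\left(u,k \right)} = 2 \cdot 4 = 8$)
$M = \frac{164}{5}$ ($M = 32 - \frac{4}{-5} = 32 - - \frac{4}{5} = 32 + \frac{4}{5} = \frac{164}{5} \approx 32.8$)
$\frac{\left(K{\left(0 - -3,2 \right)} + M\right) \left(-2\right) \left(-51\right)}{s{\left(-223 \right)}} = \frac{\left(8 + \frac{164}{5}\right) \left(-2\right) \left(-51\right)}{-743} = \frac{204}{5} \left(-2\right) \left(-51\right) \left(- \frac{1}{743}\right) = \left(- \frac{408}{5}\right) \left(-51\right) \left(- \frac{1}{743}\right) = \frac{20808}{5} \left(- \frac{1}{743}\right) = - \frac{20808}{3715}$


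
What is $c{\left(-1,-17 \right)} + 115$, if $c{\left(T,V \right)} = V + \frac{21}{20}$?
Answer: $\frac{1981}{20} \approx 99.05$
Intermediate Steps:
$c{\left(T,V \right)} = \frac{21}{20} + V$ ($c{\left(T,V \right)} = V + 21 \cdot \frac{1}{20} = V + \frac{21}{20} = \frac{21}{20} + V$)
$c{\left(-1,-17 \right)} + 115 = \left(\frac{21}{20} - 17\right) + 115 = - \frac{319}{20} + 115 = \frac{1981}{20}$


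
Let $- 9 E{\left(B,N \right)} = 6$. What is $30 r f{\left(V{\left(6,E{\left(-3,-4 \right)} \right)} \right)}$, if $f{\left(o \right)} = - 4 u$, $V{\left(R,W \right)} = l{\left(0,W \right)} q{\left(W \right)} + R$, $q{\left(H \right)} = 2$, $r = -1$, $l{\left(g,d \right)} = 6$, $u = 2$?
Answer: $240$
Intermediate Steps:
$E{\left(B,N \right)} = - \frac{2}{3}$ ($E{\left(B,N \right)} = \left(- \frac{1}{9}\right) 6 = - \frac{2}{3}$)
$V{\left(R,W \right)} = 12 + R$ ($V{\left(R,W \right)} = 6 \cdot 2 + R = 12 + R$)
$f{\left(o \right)} = -8$ ($f{\left(o \right)} = \left(-4\right) 2 = -8$)
$30 r f{\left(V{\left(6,E{\left(-3,-4 \right)} \right)} \right)} = 30 \left(-1\right) \left(-8\right) = \left(-30\right) \left(-8\right) = 240$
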